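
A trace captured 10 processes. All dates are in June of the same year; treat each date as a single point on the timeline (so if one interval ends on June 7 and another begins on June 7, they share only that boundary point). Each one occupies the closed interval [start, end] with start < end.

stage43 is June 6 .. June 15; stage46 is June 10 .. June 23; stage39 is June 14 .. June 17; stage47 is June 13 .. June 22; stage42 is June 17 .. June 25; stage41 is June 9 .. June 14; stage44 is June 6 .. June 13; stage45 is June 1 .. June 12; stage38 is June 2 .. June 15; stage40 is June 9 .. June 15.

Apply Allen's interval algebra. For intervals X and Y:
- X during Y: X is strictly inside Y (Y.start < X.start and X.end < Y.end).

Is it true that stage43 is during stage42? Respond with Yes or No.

stage43 = [June 6, June 15], stage42 = [June 17, June 25].
Actual relation of stage43 to stage42: before.
Asked whether 'during' holds → No.

No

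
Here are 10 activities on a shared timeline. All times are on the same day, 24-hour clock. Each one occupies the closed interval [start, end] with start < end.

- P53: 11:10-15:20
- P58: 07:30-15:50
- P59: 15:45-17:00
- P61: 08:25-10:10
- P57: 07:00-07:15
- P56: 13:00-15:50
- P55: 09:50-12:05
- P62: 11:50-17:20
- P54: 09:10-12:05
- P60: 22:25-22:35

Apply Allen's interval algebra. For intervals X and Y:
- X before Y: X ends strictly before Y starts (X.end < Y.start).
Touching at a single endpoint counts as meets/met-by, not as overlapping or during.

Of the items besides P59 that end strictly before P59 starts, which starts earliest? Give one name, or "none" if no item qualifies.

Target P59 = [15:45, 17:00].
P53 [11:10, 15:20] → before → candidate.
P54 [09:10, 12:05] → before → candidate.
P55 [09:50, 12:05] → before → candidate.
P56 [13:00, 15:50] → overlaps → excluded.
P57 [07:00, 07:15] → before → candidate.
P58 [07:30, 15:50] → overlaps → excluded.
P60 [22:25, 22:35] → after → excluded.
P61 [08:25, 10:10] → before → candidate.
P62 [11:50, 17:20] → contains → excluded.
Among candidates, earliest start is 07:00 → P57.

P57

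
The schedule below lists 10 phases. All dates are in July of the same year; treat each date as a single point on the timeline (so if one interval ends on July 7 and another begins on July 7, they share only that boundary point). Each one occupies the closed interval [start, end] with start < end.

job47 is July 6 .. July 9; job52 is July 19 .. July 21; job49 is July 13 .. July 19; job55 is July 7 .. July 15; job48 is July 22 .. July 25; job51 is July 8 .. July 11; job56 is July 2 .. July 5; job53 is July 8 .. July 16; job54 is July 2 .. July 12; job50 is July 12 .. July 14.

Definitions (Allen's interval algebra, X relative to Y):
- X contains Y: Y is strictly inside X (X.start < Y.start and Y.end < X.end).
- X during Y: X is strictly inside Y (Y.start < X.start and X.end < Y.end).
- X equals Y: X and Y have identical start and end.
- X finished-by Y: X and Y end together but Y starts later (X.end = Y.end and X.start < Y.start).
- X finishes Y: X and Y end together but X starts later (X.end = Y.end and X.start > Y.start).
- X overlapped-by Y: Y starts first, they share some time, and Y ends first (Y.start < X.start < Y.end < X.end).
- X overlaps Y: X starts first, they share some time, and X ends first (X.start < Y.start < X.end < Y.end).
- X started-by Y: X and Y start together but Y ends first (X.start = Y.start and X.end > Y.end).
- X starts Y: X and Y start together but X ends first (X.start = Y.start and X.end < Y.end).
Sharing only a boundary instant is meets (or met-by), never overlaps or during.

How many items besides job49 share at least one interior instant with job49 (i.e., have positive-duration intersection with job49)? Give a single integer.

3

Target job49 = [July 13, July 19].
job47 [July 6, July 9] → before → no.
job48 [July 22, July 25] → after → no.
job50 [July 12, July 14] → overlaps → counts.
job51 [July 8, July 11] → before → no.
job52 [July 19, July 21] → met-by → no.
job53 [July 8, July 16] → overlaps → counts.
job54 [July 2, July 12] → before → no.
job55 [July 7, July 15] → overlaps → counts.
job56 [July 2, July 5] → before → no.
Total: 3.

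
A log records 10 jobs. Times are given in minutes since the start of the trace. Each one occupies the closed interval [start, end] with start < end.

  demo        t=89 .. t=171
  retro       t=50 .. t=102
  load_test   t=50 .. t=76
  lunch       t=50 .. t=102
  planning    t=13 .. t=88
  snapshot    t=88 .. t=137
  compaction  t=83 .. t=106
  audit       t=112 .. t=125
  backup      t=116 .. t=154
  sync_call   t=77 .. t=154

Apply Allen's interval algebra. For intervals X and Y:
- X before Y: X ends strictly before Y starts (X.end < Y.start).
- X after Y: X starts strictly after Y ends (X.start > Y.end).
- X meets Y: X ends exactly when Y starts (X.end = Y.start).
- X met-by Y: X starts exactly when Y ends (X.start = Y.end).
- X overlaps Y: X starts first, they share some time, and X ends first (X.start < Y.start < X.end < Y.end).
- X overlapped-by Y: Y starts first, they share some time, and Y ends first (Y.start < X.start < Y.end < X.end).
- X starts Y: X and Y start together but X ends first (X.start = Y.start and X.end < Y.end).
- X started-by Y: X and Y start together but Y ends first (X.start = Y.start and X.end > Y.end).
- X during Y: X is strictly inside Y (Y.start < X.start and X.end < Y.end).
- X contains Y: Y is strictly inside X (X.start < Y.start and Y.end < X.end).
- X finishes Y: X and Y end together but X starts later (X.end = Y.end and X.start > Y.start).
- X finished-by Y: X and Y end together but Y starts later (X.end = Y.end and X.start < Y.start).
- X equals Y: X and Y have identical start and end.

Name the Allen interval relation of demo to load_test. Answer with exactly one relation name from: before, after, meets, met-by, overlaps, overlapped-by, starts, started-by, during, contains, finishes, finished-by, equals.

after

demo = [t=89, t=171]; load_test = [t=50, t=76].
Compare endpoints: demo.start > load_test.start, demo.start > load_test.end, demo.end > load_test.start, demo.end > load_test.end.
That pattern is 'after'.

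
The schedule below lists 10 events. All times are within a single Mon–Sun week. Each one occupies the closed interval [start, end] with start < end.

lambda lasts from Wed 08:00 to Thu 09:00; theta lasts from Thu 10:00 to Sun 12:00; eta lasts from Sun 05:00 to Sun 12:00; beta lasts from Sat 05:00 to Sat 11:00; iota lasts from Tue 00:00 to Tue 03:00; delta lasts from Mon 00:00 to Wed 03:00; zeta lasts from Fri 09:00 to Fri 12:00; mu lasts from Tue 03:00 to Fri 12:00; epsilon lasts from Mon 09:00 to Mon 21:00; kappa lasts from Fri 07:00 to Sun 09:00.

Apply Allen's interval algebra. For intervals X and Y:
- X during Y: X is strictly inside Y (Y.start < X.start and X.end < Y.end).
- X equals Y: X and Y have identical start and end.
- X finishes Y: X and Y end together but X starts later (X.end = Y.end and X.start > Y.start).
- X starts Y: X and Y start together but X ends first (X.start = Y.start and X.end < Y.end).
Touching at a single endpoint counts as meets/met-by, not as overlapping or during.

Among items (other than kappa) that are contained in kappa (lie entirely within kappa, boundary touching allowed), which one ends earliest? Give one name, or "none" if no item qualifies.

Target kappa = [Fri 07:00, Sun 09:00].
beta [Sat 05:00, Sat 11:00] → during → candidate.
delta [Mon 00:00, Wed 03:00] → before → excluded.
epsilon [Mon 09:00, Mon 21:00] → before → excluded.
eta [Sun 05:00, Sun 12:00] → overlapped-by → excluded.
iota [Tue 00:00, Tue 03:00] → before → excluded.
lambda [Wed 08:00, Thu 09:00] → before → excluded.
mu [Tue 03:00, Fri 12:00] → overlaps → excluded.
theta [Thu 10:00, Sun 12:00] → contains → excluded.
zeta [Fri 09:00, Fri 12:00] → during → candidate.
Among candidates, earliest end is Fri 12:00 → zeta.

zeta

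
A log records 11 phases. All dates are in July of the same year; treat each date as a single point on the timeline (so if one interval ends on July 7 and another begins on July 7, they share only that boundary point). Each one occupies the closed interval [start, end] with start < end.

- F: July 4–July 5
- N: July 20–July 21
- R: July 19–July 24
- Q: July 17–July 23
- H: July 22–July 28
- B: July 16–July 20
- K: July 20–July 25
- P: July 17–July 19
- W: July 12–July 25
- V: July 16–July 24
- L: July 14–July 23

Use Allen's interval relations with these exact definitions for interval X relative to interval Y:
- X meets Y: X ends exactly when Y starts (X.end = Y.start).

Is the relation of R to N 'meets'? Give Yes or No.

R = [July 19, July 24], N = [July 20, July 21].
Actual relation of R to N: contains.
Asked whether 'meets' holds → No.

No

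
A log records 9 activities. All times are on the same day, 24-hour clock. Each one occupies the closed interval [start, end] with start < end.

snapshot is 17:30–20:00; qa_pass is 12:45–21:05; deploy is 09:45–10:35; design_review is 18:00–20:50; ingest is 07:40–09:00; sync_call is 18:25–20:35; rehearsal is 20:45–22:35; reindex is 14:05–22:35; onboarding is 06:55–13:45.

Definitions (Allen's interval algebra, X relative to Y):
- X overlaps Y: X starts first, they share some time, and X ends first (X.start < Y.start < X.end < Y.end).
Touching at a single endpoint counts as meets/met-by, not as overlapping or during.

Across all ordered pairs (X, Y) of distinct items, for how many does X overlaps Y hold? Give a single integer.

Checking all 72 ordered pairs for relation 'overlaps'; matching pairs in alphabetical order:
(design_review, rehearsal): design_review overlaps rehearsal ✓
(onboarding, qa_pass): onboarding overlaps qa_pass ✓
(qa_pass, rehearsal): qa_pass overlaps rehearsal ✓
(qa_pass, reindex): qa_pass overlaps reindex ✓
(snapshot, design_review): snapshot overlaps design_review ✓
(snapshot, sync_call): snapshot overlaps sync_call ✓
Count: 6.

6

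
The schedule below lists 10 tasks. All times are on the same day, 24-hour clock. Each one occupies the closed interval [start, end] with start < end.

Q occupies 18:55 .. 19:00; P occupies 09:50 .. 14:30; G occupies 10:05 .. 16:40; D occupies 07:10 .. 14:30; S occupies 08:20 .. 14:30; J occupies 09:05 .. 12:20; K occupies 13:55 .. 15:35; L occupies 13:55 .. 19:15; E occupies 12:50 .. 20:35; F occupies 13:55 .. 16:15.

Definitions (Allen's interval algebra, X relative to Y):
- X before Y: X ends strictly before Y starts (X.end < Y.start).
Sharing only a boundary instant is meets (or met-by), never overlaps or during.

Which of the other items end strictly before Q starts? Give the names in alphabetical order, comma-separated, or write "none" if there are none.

D, F, G, J, K, P, S

Target Q = [18:55, 19:00].
D [07:10, 14:30] → before → yes.
E [12:50, 20:35] → contains → no.
F [13:55, 16:15] → before → yes.
G [10:05, 16:40] → before → yes.
J [09:05, 12:20] → before → yes.
K [13:55, 15:35] → before → yes.
L [13:55, 19:15] → contains → no.
P [09:50, 14:30] → before → yes.
S [08:20, 14:30] → before → yes.
Result: D, F, G, J, K, P, S.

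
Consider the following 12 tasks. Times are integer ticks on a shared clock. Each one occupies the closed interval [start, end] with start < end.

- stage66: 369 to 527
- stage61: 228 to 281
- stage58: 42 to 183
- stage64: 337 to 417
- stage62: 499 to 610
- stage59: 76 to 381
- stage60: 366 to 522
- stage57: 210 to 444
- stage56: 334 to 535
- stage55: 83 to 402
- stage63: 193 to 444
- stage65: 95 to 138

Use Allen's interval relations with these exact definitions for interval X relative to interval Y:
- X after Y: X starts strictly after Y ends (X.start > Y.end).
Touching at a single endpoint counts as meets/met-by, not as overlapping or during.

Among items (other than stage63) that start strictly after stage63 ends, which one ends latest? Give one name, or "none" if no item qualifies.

Target stage63 = [193, 444].
stage55 [83, 402] → overlaps → excluded.
stage56 [334, 535] → overlapped-by → excluded.
stage57 [210, 444] → finishes → excluded.
stage58 [42, 183] → before → excluded.
stage59 [76, 381] → overlaps → excluded.
stage60 [366, 522] → overlapped-by → excluded.
stage61 [228, 281] → during → excluded.
stage62 [499, 610] → after → candidate.
stage64 [337, 417] → during → excluded.
stage65 [95, 138] → before → excluded.
stage66 [369, 527] → overlapped-by → excluded.
Among candidates, latest end is 610 → stage62.

stage62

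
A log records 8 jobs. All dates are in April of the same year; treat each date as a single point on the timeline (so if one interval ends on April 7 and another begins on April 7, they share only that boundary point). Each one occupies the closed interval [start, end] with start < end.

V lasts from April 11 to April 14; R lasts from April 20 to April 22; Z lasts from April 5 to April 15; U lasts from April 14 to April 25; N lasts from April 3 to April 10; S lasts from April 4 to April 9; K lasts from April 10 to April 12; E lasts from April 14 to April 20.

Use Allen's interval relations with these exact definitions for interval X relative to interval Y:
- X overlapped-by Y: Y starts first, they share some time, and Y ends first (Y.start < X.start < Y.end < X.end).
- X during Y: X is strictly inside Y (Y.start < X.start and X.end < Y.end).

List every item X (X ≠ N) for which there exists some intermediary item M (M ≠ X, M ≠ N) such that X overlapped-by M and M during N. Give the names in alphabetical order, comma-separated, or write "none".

Target N = [April 3, April 10].
Intermediaries M with M during N: S.
Via S — items with X overlapped-by S: Z.
Union: Z.

Z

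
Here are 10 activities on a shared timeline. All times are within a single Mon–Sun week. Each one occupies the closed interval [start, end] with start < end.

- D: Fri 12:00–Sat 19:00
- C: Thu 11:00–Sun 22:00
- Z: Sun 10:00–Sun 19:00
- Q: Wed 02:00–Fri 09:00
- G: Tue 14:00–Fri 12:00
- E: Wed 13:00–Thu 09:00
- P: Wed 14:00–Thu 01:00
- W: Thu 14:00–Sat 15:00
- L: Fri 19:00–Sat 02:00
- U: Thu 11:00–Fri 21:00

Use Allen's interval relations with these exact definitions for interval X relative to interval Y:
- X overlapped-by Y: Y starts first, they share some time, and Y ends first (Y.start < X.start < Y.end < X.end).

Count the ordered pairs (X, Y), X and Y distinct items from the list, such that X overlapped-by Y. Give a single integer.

Checking all 90 ordered pairs for relation 'overlapped-by'; matching pairs in alphabetical order:
(C, G): C overlapped-by G ✓
(C, Q): C overlapped-by Q ✓
(D, U): D overlapped-by U ✓
(D, W): D overlapped-by W ✓
(L, U): L overlapped-by U ✓
(U, G): U overlapped-by G ✓
(U, Q): U overlapped-by Q ✓
(W, G): W overlapped-by G ✓
(W, Q): W overlapped-by Q ✓
(W, U): W overlapped-by U ✓
Count: 10.

10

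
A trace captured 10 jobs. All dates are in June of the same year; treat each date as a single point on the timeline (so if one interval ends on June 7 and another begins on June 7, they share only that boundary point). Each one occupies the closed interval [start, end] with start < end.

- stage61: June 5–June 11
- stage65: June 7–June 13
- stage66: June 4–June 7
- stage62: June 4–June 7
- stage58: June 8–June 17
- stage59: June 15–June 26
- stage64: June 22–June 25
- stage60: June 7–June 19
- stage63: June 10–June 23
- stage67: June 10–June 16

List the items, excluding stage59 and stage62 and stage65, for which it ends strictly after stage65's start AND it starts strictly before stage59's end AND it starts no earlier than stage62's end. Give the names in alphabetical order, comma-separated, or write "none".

stage58, stage60, stage63, stage64, stage67

Conditions: its end is strictly after stage65's start (X.end > June 7) AND its start is strictly before stage59's end (X.start < June 26) AND its start is no earlier than stage62's end (X.start >= June 7).
stage58: end June 17 > June 7? ✓; start June 8 < June 26? ✓; start June 8 >= June 7? ✓ → yes.
stage60: end June 19 > June 7? ✓; start June 7 < June 26? ✓; start June 7 >= June 7? ✓ → yes.
stage61: end June 11 > June 7? ✓; start June 5 < June 26? ✓; start June 5 >= June 7? ✗ → no.
stage63: end June 23 > June 7? ✓; start June 10 < June 26? ✓; start June 10 >= June 7? ✓ → yes.
stage64: end June 25 > June 7? ✓; start June 22 < June 26? ✓; start June 22 >= June 7? ✓ → yes.
stage66: end June 7 > June 7? ✗; start June 4 < June 26? ✓; start June 4 >= June 7? ✗ → no.
stage67: end June 16 > June 7? ✓; start June 10 < June 26? ✓; start June 10 >= June 7? ✓ → yes.
Result: stage58, stage60, stage63, stage64, stage67.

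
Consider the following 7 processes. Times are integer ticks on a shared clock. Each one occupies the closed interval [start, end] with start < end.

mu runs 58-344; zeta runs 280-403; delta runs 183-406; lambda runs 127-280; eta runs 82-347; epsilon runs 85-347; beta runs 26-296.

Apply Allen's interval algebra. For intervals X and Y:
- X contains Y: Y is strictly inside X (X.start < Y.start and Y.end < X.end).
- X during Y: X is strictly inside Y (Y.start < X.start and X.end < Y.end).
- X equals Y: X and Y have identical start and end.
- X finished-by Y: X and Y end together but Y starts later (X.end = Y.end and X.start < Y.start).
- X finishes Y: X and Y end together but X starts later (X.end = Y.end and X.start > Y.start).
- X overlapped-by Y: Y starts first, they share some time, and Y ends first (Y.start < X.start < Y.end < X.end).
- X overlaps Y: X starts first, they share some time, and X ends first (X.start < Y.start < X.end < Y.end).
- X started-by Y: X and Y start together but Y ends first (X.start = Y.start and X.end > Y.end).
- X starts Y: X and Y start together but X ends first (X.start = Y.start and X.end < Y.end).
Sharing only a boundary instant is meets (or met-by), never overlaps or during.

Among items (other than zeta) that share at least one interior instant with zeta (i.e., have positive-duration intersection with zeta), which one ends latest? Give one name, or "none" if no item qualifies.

Target zeta = [280, 403].
beta [26, 296] → overlaps → candidate.
delta [183, 406] → contains → candidate.
epsilon [85, 347] → overlaps → candidate.
eta [82, 347] → overlaps → candidate.
lambda [127, 280] → meets → excluded.
mu [58, 344] → overlaps → candidate.
Among candidates, latest end is 406 → delta.

delta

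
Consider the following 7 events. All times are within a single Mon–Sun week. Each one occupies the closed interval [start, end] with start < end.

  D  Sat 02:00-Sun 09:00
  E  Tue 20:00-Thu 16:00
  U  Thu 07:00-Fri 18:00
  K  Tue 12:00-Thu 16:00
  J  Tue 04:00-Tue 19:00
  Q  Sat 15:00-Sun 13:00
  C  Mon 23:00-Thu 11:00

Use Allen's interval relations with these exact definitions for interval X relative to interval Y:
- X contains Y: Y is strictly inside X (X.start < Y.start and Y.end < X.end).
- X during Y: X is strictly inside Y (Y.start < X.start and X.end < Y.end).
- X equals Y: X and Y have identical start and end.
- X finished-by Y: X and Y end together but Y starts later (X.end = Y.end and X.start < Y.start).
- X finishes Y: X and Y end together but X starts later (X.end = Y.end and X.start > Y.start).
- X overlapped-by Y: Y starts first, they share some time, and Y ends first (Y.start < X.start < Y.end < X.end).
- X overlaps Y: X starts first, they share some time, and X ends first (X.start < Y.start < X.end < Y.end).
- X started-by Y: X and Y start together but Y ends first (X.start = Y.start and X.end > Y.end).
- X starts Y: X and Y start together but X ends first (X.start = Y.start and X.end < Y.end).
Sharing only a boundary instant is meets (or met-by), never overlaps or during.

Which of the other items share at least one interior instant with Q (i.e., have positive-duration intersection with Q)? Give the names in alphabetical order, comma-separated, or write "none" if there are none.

D

Target Q = [Sat 15:00, Sun 13:00].
C [Mon 23:00, Thu 11:00] → before → no.
D [Sat 02:00, Sun 09:00] → overlaps → yes.
E [Tue 20:00, Thu 16:00] → before → no.
J [Tue 04:00, Tue 19:00] → before → no.
K [Tue 12:00, Thu 16:00] → before → no.
U [Thu 07:00, Fri 18:00] → before → no.
Result: D.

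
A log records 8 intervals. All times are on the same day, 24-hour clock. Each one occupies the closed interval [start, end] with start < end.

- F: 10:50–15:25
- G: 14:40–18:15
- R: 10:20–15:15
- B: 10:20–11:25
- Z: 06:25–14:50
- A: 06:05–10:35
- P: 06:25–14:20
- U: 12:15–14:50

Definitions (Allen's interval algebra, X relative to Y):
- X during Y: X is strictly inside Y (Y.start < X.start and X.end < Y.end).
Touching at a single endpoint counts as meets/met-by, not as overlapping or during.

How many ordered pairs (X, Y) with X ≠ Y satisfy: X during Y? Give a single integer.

4

Checking all 56 ordered pairs for relation 'during'; matching pairs in alphabetical order:
(B, P): B during P ✓
(B, Z): B during Z ✓
(U, F): U during F ✓
(U, R): U during R ✓
Count: 4.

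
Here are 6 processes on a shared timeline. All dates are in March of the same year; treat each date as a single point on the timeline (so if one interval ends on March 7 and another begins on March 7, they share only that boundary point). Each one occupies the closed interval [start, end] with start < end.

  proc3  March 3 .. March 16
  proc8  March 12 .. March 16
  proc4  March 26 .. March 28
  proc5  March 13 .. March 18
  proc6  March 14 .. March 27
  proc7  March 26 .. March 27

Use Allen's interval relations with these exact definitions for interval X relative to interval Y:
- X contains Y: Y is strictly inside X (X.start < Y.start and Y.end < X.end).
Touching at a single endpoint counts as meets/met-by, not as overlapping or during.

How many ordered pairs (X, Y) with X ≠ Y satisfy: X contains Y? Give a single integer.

0

Checking all 30 ordered pairs for relation 'contains'; matching pairs in alphabetical order:
No pair satisfies it.
Count: 0.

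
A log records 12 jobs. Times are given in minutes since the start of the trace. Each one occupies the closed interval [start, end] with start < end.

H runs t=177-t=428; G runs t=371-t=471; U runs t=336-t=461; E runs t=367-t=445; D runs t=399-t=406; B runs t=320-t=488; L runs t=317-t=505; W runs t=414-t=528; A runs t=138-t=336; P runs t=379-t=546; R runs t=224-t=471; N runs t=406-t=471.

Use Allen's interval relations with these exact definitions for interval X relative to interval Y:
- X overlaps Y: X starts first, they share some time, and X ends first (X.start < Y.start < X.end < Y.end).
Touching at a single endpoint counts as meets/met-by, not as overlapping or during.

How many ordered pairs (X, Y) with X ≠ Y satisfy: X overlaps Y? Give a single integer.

Checking all 132 ordered pairs for relation 'overlaps'; matching pairs in alphabetical order:
(A, B): A overlaps B ✓
(A, H): A overlaps H ✓
(A, L): A overlaps L ✓
(A, R): A overlaps R ✓
(B, P): B overlaps P ✓
(B, W): B overlaps W ✓
(E, G): E overlaps G ✓
(E, N): E overlaps N ✓
(E, P): E overlaps P ✓
(E, W): E overlaps W ✓
(G, P): G overlaps P ✓
(G, W): G overlaps W ✓
(H, B): H overlaps B ✓
(H, E): H overlaps E ✓
(H, G): H overlaps G ✓
(H, L): H overlaps L ✓
(H, N): H overlaps N ✓
(H, P): H overlaps P ✓
(H, R): H overlaps R ✓
(H, U): H overlaps U ✓
(H, W): H overlaps W ✓
(L, P): L overlaps P ✓
(L, W): L overlaps W ✓
(N, W): N overlaps W ✓
... plus 8 further pairs not listed.
Count: 32.

32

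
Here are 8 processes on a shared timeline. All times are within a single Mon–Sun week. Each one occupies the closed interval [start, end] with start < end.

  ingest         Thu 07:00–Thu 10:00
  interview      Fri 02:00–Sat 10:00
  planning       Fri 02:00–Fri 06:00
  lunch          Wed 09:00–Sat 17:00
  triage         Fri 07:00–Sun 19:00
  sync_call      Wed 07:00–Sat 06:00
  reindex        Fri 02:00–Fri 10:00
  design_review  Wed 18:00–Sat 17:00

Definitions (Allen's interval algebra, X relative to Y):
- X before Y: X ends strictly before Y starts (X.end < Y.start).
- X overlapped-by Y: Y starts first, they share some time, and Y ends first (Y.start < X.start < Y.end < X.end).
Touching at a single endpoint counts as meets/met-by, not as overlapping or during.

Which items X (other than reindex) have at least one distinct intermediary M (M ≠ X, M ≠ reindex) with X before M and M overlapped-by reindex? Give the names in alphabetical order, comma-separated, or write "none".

Target reindex = [Fri 02:00, Fri 10:00].
Intermediaries M with M overlapped-by reindex: triage.
Via triage — items with X before triage: ingest, planning.
Union: ingest, planning.

ingest, planning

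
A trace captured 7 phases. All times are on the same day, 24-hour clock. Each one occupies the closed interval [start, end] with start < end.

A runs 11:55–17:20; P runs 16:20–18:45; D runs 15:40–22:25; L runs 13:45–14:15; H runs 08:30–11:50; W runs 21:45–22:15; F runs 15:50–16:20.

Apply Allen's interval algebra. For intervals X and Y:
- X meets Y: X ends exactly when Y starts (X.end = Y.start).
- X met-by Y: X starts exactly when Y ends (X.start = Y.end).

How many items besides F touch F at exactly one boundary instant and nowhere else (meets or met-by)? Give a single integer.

Target F = [15:50, 16:20].
A [11:55, 17:20] → contains → no.
D [15:40, 22:25] → contains → no.
H [08:30, 11:50] → before → no.
L [13:45, 14:15] → before → no.
P [16:20, 18:45] → met-by → counts.
W [21:45, 22:15] → after → no.
Total: 1.

1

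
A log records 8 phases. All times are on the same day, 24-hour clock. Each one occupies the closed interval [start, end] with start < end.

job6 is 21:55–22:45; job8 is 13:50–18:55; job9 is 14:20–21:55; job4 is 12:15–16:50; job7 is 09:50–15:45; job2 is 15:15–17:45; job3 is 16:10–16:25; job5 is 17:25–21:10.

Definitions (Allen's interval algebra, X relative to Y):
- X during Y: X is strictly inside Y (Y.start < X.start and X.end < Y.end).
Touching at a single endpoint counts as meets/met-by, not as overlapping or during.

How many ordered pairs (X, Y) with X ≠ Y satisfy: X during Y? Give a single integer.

Checking all 56 ordered pairs for relation 'during'; matching pairs in alphabetical order:
(job2, job8): job2 during job8 ✓
(job2, job9): job2 during job9 ✓
(job3, job2): job3 during job2 ✓
(job3, job4): job3 during job4 ✓
(job3, job8): job3 during job8 ✓
(job3, job9): job3 during job9 ✓
(job5, job9): job5 during job9 ✓
Count: 7.

7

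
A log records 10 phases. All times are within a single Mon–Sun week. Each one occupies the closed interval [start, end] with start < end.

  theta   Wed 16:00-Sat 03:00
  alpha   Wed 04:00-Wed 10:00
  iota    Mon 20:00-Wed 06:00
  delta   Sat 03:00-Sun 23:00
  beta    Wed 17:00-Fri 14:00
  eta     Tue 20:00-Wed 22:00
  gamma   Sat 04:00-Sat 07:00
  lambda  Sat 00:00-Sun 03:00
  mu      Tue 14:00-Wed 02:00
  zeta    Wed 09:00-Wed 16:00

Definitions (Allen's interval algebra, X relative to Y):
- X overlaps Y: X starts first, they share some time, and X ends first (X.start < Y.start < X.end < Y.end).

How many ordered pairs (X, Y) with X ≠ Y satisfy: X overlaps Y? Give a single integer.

Checking all 90 ordered pairs for relation 'overlaps'; matching pairs in alphabetical order:
(alpha, zeta): alpha overlaps zeta ✓
(eta, beta): eta overlaps beta ✓
(eta, theta): eta overlaps theta ✓
(iota, alpha): iota overlaps alpha ✓
(iota, eta): iota overlaps eta ✓
(lambda, delta): lambda overlaps delta ✓
(mu, eta): mu overlaps eta ✓
(theta, lambda): theta overlaps lambda ✓
Count: 8.

8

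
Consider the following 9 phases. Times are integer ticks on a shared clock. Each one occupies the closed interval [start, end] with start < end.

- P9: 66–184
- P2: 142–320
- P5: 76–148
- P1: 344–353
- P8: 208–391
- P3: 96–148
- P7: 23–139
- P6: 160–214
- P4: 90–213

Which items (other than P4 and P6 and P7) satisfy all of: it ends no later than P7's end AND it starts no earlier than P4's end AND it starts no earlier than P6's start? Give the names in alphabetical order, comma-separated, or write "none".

none

Conditions: its end is no later than P7's end (X.end <= 139) AND its start is no earlier than P4's end (X.start >= 213) AND its start is no earlier than P6's start (X.start >= 160).
P1: end 353 <= 139? ✗; start 344 >= 213? ✓; start 344 >= 160? ✓ → no.
P2: end 320 <= 139? ✗; start 142 >= 213? ✗; start 142 >= 160? ✗ → no.
P3: end 148 <= 139? ✗; start 96 >= 213? ✗; start 96 >= 160? ✗ → no.
P5: end 148 <= 139? ✗; start 76 >= 213? ✗; start 76 >= 160? ✗ → no.
P8: end 391 <= 139? ✗; start 208 >= 213? ✗; start 208 >= 160? ✓ → no.
P9: end 184 <= 139? ✗; start 66 >= 213? ✗; start 66 >= 160? ✗ → no.
Result: none.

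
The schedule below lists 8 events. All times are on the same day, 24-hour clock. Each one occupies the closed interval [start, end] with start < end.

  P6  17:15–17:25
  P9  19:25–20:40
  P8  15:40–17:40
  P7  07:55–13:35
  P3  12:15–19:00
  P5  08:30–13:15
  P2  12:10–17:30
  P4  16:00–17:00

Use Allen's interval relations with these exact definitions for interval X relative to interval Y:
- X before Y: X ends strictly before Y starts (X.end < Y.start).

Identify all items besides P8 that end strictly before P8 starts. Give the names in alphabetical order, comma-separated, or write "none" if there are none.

P5, P7

Target P8 = [15:40, 17:40].
P2 [12:10, 17:30] → overlaps → no.
P3 [12:15, 19:00] → contains → no.
P4 [16:00, 17:00] → during → no.
P5 [08:30, 13:15] → before → yes.
P6 [17:15, 17:25] → during → no.
P7 [07:55, 13:35] → before → yes.
P9 [19:25, 20:40] → after → no.
Result: P5, P7.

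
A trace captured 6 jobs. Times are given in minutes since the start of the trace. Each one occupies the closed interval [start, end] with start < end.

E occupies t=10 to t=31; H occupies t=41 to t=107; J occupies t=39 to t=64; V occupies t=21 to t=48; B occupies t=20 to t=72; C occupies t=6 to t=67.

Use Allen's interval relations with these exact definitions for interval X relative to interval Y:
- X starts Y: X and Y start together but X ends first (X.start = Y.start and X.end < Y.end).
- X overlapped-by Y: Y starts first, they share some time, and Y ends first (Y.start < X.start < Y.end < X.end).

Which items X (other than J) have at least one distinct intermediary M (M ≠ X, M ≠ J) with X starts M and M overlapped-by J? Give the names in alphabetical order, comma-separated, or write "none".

none

Target J = [t=39, t=64].
Intermediaries M with M overlapped-by J: H.
Via H — items with X starts H: none.
Union: none.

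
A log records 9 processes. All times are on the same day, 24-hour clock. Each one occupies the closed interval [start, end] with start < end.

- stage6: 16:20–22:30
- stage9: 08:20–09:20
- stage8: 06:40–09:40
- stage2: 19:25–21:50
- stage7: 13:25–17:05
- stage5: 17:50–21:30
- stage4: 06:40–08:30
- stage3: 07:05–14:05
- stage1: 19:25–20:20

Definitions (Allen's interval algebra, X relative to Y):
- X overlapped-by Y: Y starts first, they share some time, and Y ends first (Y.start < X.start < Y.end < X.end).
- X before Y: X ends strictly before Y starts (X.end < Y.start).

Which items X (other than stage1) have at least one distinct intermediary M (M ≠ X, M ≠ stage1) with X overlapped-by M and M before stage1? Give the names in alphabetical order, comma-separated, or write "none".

Target stage1 = [19:25, 20:20].
Intermediaries M with M before stage1: stage3, stage4, stage7, stage8, stage9.
Via stage3 — items with X overlapped-by stage3: stage7.
Via stage4 — items with X overlapped-by stage4: stage3, stage9.
Via stage7 — items with X overlapped-by stage7: stage6.
Via stage8 — items with X overlapped-by stage8: stage3.
Via stage9 — items with X overlapped-by stage9: none.
Union: stage3, stage6, stage7, stage9.

stage3, stage6, stage7, stage9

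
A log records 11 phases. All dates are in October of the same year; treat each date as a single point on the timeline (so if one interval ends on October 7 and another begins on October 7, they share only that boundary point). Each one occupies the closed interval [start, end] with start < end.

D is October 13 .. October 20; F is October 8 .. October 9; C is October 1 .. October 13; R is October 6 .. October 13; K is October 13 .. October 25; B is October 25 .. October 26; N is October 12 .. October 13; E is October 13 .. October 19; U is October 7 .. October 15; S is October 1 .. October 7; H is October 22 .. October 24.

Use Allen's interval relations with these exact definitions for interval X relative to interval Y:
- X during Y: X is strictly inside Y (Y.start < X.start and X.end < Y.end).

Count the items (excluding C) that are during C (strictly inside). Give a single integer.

Target C = [October 1, October 13].
B [October 25, October 26] → after → no.
D [October 13, October 20] → met-by → no.
E [October 13, October 19] → met-by → no.
F [October 8, October 9] → during → counts.
H [October 22, October 24] → after → no.
K [October 13, October 25] → met-by → no.
N [October 12, October 13] → finishes → no.
R [October 6, October 13] → finishes → no.
S [October 1, October 7] → starts → no.
U [October 7, October 15] → overlapped-by → no.
Total: 1.

1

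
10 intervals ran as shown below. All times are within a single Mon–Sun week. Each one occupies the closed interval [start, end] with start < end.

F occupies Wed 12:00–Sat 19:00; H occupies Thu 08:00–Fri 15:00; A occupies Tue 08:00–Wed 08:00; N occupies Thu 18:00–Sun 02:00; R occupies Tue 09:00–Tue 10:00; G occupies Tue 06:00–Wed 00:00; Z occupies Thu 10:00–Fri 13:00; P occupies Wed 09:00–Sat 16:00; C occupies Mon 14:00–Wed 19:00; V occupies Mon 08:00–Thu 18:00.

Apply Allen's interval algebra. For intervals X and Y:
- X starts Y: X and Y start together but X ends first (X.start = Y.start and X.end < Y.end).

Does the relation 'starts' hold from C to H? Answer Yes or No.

No

C = [Mon 14:00, Wed 19:00], H = [Thu 08:00, Fri 15:00].
Actual relation of C to H: before.
Asked whether 'starts' holds → No.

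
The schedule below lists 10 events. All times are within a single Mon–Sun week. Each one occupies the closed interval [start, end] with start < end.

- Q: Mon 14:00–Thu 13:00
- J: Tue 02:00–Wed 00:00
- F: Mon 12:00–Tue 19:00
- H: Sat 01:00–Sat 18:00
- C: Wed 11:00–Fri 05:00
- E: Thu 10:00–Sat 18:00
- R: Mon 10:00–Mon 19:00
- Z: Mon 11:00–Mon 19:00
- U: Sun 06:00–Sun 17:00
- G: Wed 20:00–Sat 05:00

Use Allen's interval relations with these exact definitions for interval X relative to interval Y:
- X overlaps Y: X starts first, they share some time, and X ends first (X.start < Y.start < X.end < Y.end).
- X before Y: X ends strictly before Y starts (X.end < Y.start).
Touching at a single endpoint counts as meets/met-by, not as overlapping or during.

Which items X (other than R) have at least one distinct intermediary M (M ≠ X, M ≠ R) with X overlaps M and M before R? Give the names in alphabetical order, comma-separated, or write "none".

Target R = [Mon 10:00, Mon 19:00].
Intermediaries M with M before R: none.
Union: none.

none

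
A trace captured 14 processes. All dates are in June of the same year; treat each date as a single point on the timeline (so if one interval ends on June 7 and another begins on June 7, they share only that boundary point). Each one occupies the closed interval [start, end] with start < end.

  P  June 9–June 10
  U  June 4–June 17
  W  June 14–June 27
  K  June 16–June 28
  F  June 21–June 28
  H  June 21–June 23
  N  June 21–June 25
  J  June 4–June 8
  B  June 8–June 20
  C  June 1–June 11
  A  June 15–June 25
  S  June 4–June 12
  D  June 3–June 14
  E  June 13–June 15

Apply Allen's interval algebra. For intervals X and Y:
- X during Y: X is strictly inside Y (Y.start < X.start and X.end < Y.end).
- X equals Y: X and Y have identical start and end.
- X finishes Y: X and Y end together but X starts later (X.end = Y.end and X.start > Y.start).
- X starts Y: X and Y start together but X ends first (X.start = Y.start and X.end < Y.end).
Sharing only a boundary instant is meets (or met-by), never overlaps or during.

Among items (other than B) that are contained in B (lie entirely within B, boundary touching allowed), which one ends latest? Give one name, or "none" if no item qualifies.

E

Target B = [June 8, June 20].
A [June 15, June 25] → overlapped-by → excluded.
C [June 1, June 11] → overlaps → excluded.
D [June 3, June 14] → overlaps → excluded.
E [June 13, June 15] → during → candidate.
F [June 21, June 28] → after → excluded.
H [June 21, June 23] → after → excluded.
J [June 4, June 8] → meets → excluded.
K [June 16, June 28] → overlapped-by → excluded.
N [June 21, June 25] → after → excluded.
P [June 9, June 10] → during → candidate.
S [June 4, June 12] → overlaps → excluded.
U [June 4, June 17] → overlaps → excluded.
W [June 14, June 27] → overlapped-by → excluded.
Among candidates, latest end is June 15 → E.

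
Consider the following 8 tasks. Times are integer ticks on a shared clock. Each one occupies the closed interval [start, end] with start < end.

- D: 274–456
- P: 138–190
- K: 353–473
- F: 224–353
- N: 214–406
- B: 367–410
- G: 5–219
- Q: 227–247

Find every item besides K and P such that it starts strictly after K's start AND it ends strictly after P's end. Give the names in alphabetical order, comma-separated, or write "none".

Conditions: its start is strictly after K's start (X.start > 353) AND its end is strictly after P's end (X.end > 190).
B: start 367 > 353? ✓; end 410 > 190? ✓ → yes.
D: start 274 > 353? ✗; end 456 > 190? ✓ → no.
F: start 224 > 353? ✗; end 353 > 190? ✓ → no.
G: start 5 > 353? ✗; end 219 > 190? ✓ → no.
N: start 214 > 353? ✗; end 406 > 190? ✓ → no.
Q: start 227 > 353? ✗; end 247 > 190? ✓ → no.
Result: B.

B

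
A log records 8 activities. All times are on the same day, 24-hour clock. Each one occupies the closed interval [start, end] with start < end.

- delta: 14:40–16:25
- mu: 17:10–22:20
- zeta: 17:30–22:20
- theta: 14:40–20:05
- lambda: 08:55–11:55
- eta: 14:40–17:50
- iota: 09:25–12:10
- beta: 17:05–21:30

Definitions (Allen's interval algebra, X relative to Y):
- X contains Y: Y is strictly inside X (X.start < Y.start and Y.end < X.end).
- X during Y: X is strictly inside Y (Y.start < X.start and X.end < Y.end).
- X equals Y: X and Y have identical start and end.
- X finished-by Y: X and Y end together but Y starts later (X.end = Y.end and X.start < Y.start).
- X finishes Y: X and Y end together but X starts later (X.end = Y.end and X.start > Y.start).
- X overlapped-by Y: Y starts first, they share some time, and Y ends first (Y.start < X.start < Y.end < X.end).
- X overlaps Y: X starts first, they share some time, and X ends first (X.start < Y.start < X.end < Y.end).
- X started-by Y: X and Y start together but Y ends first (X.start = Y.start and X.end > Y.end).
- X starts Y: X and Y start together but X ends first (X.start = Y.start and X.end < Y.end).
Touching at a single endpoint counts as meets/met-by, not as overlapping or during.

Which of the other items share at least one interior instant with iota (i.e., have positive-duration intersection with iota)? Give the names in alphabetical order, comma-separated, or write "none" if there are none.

lambda

Target iota = [09:25, 12:10].
beta [17:05, 21:30] → after → no.
delta [14:40, 16:25] → after → no.
eta [14:40, 17:50] → after → no.
lambda [08:55, 11:55] → overlaps → yes.
mu [17:10, 22:20] → after → no.
theta [14:40, 20:05] → after → no.
zeta [17:30, 22:20] → after → no.
Result: lambda.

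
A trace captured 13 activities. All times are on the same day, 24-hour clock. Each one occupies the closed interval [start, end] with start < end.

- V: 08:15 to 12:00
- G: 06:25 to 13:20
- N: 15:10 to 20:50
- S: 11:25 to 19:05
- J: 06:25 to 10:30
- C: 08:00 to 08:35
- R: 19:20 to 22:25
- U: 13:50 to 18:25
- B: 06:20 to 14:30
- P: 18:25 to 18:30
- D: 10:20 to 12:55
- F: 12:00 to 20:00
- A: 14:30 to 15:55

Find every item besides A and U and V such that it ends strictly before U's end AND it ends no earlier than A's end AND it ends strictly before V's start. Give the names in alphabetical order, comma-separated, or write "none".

none

Conditions: its end is strictly before U's end (X.end < 18:25) AND its end is no earlier than A's end (X.end >= 15:55) AND its end is strictly before V's start (X.end < 08:15).
B: end 14:30 < 18:25? ✓; end 14:30 >= 15:55? ✗; end 14:30 < 08:15? ✗ → no.
C: end 08:35 < 18:25? ✓; end 08:35 >= 15:55? ✗; end 08:35 < 08:15? ✗ → no.
D: end 12:55 < 18:25? ✓; end 12:55 >= 15:55? ✗; end 12:55 < 08:15? ✗ → no.
F: end 20:00 < 18:25? ✗; end 20:00 >= 15:55? ✓; end 20:00 < 08:15? ✗ → no.
G: end 13:20 < 18:25? ✓; end 13:20 >= 15:55? ✗; end 13:20 < 08:15? ✗ → no.
J: end 10:30 < 18:25? ✓; end 10:30 >= 15:55? ✗; end 10:30 < 08:15? ✗ → no.
N: end 20:50 < 18:25? ✗; end 20:50 >= 15:55? ✓; end 20:50 < 08:15? ✗ → no.
P: end 18:30 < 18:25? ✗; end 18:30 >= 15:55? ✓; end 18:30 < 08:15? ✗ → no.
R: end 22:25 < 18:25? ✗; end 22:25 >= 15:55? ✓; end 22:25 < 08:15? ✗ → no.
S: end 19:05 < 18:25? ✗; end 19:05 >= 15:55? ✓; end 19:05 < 08:15? ✗ → no.
Result: none.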